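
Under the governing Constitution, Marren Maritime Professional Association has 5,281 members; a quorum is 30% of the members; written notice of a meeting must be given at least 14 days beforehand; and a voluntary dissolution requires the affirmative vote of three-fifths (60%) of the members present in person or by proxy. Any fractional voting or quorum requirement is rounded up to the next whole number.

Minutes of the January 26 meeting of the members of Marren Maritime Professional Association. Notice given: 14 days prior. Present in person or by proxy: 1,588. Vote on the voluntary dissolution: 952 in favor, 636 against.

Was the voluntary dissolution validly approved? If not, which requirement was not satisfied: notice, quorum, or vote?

Invalid — vote requirement not satisfied.

Notice: 14 days given; 14 required. Satisfied.
Quorum: 30% of 5,281 = 1,584.30, rounded up to 1,585; 1,588 present. Satisfied.
Vote: requires three-fifths of those present (1,588); 3/5 of 1588 = 952.80, rounded up to 953, so 953 needed; 952 in favor. Not satisfied.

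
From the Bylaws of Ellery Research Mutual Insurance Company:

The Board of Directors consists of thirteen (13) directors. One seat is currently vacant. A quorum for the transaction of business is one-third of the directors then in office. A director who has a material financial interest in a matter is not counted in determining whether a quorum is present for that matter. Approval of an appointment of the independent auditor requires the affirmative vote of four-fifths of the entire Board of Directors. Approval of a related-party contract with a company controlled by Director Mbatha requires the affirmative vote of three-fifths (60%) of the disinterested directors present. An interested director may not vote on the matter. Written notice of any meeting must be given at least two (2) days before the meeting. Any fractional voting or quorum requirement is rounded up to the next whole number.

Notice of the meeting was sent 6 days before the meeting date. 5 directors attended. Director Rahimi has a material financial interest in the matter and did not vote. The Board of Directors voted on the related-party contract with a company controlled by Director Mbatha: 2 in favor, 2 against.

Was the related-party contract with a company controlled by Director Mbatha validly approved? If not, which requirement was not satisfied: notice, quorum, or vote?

Invalid — vote requirement not satisfied.

Notice: 6 days given; 2 required (6 ≥ 2). Satisfied.
Quorum: 5 present, but the 1 interested director does not count, leaving 4. Quorum is 4. Satisfied.
Vote: the related-party contract with a company controlled by Director Mbatha requires three-fifths of the disinterested directors present (5 − 1 = 4). 3/5 of 4 = 2.40, rounded up to 3, so 3 affirmative votes are needed; 2 voted in favor. Not satisfied.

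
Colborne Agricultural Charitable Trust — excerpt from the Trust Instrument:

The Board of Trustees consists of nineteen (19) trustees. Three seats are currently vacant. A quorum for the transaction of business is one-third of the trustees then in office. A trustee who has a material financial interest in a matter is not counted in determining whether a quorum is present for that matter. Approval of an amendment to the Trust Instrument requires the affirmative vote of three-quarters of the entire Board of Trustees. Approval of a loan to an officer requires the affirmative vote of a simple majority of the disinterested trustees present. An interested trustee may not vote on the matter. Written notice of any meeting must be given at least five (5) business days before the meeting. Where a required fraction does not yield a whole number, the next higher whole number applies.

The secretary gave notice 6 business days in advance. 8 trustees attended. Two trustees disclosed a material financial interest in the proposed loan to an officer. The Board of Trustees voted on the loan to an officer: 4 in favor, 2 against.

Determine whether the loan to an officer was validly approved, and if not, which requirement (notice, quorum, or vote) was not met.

Notice: 6 business days given; 5 required (6 ≥ 5). Satisfied.
Quorum: 8 present, but the 2 interested trustees do not count, leaving 6. Quorum is 6. Satisfied.
Vote: the loan to an officer requires a majority of the disinterested trustees present (8 − 2 = 6). A majority of 6 is 4, so 4 affirmative votes are needed; 4 voted in favor. Satisfied.

Valid — all requirements satisfied.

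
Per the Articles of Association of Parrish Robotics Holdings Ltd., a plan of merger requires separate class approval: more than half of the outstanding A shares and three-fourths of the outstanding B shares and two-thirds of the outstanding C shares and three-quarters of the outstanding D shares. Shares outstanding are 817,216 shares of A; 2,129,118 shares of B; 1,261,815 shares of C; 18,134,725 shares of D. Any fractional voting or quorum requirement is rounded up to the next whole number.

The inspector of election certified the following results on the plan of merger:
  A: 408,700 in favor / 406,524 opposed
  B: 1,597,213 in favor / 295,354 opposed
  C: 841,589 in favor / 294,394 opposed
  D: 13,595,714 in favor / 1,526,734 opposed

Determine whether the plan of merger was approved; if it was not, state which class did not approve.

A: a majority of 817216 is 408609; 408,609 required, 408,700 in favor — approved.
B: 3/4 of 2129118 = 1596838.50, rounded up to 1596839; 1,596,839 required, 1,597,213 in favor — approved.
C: 2/3 of 1261815 = 841210; 841,210 required, 841,589 in favor — approved.
D: 3/4 of 18134725 = 13601043.75, rounded up to 13601044; 13,601,044 required, 13,595,714 in favor — not approved.

Not approved — the D shares did not give the required vote.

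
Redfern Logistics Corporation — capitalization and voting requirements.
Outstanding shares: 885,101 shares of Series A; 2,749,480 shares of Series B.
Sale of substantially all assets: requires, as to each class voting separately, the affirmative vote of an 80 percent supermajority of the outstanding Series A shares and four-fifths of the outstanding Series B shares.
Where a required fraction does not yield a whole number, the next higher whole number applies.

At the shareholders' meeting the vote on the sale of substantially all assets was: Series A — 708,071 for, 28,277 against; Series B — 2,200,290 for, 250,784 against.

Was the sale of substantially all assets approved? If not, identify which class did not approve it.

Not approved — the Series A shares did not give the required vote.

Series A: 4/5 of 885101 = 708080.80, rounded up to 708081; 708,081 required, 708,071 in favor — not approved.
Series B: 4/5 of 2749480 = 2199584; 2,199,584 required, 2,200,290 in favor — approved.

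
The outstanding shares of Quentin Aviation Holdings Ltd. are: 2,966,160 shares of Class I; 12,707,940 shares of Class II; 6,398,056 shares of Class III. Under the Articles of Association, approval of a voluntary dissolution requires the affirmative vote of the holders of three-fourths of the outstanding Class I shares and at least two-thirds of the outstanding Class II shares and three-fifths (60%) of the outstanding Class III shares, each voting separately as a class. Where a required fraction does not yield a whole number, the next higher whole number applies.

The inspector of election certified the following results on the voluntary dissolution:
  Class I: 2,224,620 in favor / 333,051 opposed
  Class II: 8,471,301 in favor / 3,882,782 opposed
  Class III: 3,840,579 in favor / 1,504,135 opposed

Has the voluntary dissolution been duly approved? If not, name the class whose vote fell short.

Not approved — the Class II shares did not give the required vote.

Class I: 3/4 of 2966160 = 2224620; 2,224,620 required, 2,224,620 in favor — approved.
Class II: 2/3 of 12707940 = 8471960; 8,471,960 required, 8,471,301 in favor — not approved.
Class III: 3/5 of 6398056 = 3838833.60, rounded up to 3838834; 3,838,834 required, 3,840,579 in favor — approved.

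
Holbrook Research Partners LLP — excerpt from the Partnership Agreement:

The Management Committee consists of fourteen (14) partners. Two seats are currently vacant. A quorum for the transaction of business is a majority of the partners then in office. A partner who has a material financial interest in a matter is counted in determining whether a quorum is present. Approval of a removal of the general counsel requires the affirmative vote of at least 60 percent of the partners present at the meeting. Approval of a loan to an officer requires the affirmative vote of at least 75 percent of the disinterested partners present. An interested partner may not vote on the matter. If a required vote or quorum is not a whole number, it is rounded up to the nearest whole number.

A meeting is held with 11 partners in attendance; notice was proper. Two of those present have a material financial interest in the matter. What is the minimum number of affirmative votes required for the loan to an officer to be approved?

7

The loan to an officer requires three-fourths of the disinterested partners present (11 − 2 = 9).
3/4 of 9 = 6.75, rounded up to 7.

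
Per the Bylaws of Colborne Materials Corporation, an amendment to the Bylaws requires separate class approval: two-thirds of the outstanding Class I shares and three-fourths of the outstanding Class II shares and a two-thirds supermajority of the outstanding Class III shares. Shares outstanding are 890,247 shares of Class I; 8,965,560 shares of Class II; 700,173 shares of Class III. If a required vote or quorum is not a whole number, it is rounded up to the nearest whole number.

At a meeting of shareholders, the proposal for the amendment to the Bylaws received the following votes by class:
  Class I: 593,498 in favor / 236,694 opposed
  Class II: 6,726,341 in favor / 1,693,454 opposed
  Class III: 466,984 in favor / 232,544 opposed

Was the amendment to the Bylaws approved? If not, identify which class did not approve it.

Approved — every class gave the required vote.

Class I: 2/3 of 890247 = 593498; 593,498 required, 593,498 in favor — approved.
Class II: 3/4 of 8965560 = 6724170; 6,724,170 required, 6,726,341 in favor — approved.
Class III: 2/3 of 700173 = 466782; 466,782 required, 466,984 in favor — approved.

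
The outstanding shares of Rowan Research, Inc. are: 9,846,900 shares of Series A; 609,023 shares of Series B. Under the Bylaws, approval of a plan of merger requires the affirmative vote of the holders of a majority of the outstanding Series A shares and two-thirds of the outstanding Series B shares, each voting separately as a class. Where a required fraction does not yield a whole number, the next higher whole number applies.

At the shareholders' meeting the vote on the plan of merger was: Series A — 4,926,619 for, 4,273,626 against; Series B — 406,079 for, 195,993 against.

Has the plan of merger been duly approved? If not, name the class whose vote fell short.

Series A: a majority of 9846900 is 4923451; 4,923,451 required, 4,926,619 in favor — approved.
Series B: 2/3 of 609023 = 406015.33, rounded up to 406016; 406,016 required, 406,079 in favor — approved.

Approved — every class gave the required vote.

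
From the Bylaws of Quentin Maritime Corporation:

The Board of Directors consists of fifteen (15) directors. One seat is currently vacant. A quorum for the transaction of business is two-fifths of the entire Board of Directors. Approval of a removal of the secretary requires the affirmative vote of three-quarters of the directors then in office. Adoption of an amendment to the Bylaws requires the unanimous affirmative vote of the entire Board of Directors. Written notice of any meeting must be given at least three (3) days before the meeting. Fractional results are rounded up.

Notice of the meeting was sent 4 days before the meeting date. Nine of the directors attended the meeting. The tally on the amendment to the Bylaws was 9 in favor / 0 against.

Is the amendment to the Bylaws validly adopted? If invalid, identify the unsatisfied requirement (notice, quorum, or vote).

Invalid — vote requirement not satisfied.

Notice: 4 days given; 3 required (4 ≥ 3). Satisfied.
Quorum: 9 present; quorum is 6. Satisfied.
Vote: the amendment to the Bylaws requires the unanimous vote of the entire Board of Directors (15). Unanimous means all 15, so 15 affirmative votes are needed; 9 voted in favor. Not satisfied.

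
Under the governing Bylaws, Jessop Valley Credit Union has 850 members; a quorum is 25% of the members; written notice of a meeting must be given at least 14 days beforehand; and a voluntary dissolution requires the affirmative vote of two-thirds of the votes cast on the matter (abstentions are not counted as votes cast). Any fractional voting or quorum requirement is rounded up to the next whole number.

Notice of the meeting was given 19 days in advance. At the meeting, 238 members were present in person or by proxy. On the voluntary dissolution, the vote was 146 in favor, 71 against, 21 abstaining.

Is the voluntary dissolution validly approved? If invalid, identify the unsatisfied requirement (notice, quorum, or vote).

Valid — all requirements satisfied.

Notice: 19 days given; 14 required. Satisfied.
Quorum: 25% of 850 = 212.50, rounded up to 213; 238 present. Satisfied.
Vote: requires two-thirds of the votes cast (238 − 21 abstaining = 217); 2/3 of 217 = 144.67, rounded up to 145, so 145 needed; 146 in favor. Satisfied.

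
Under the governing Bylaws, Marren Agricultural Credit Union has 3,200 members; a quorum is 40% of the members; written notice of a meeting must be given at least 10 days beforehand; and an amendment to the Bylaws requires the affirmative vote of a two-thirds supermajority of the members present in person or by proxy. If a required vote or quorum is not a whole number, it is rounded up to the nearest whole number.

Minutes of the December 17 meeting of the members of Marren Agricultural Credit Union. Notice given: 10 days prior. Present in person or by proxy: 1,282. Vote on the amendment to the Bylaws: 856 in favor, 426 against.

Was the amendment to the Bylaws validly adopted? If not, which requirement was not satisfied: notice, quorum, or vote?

Notice: 10 days given; 10 required. Satisfied.
Quorum: 40% of 3,200 = 1,280; 1,282 present. Satisfied.
Vote: requires two-thirds of those present (1,282); 2/3 of 1282 = 854.67, rounded up to 855, so 855 needed; 856 in favor. Satisfied.

Valid — all requirements satisfied.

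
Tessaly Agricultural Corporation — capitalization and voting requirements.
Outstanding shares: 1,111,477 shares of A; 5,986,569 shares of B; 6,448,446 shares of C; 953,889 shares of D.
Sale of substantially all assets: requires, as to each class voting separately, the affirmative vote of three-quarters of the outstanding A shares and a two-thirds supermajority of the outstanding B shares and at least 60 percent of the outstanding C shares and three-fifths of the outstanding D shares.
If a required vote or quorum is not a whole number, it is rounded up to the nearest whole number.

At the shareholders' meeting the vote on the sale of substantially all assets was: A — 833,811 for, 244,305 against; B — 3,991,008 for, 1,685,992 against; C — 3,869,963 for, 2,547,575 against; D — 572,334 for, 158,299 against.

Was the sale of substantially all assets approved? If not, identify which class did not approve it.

A: 3/4 of 1111477 = 833607.75, rounded up to 833608; 833,608 required, 833,811 in favor — approved.
B: 2/3 of 5986569 = 3991046; 3,991,046 required, 3,991,008 in favor — not approved.
C: 3/5 of 6448446 = 3869067.60, rounded up to 3869068; 3,869,068 required, 3,869,963 in favor — approved.
D: 3/5 of 953889 = 572333.40, rounded up to 572334; 572,334 required, 572,334 in favor — approved.

Not approved — the B shares did not give the required vote.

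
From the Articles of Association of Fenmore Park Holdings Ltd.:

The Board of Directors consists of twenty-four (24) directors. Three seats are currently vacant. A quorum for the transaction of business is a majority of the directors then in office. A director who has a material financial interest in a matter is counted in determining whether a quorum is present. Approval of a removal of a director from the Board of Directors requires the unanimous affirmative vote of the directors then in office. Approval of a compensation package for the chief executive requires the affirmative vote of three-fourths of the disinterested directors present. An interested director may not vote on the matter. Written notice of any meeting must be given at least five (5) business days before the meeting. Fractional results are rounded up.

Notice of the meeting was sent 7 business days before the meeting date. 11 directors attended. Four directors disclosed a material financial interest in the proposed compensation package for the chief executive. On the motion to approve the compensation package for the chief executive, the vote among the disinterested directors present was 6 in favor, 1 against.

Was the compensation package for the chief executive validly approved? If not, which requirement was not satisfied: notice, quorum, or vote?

Valid — all requirements satisfied.

Notice: 7 business days given; 5 required (7 ≥ 5). Satisfied.
Quorum: 11 present (interested directors count toward quorum); quorum is 11. Satisfied.
Vote: the compensation package for the chief executive requires three-fourths of the disinterested directors present (11 − 4 = 7). 3/4 of 7 = 5.25, rounded up to 6, so 6 affirmative votes are needed; 6 voted in favor. Satisfied.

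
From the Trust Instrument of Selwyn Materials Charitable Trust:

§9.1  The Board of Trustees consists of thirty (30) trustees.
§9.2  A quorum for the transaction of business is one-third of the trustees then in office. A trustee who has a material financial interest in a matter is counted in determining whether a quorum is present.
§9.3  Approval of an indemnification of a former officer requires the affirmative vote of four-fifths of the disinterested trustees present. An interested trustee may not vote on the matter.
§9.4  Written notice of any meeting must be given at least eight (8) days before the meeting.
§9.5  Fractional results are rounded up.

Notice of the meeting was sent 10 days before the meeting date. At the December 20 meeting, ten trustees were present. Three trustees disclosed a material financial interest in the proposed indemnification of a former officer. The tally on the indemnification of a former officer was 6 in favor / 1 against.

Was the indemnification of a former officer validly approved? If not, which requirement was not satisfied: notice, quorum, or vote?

Valid — all requirements satisfied.

Notice: 10 days given; 8 required (10 ≥ 8). Satisfied.
Quorum: 10 present (interested trustees count toward quorum); quorum is 10. Satisfied.
Vote: the indemnification of a former officer requires four-fifths of the disinterested trustees present (10 − 3 = 7). 4/5 of 7 = 5.60, rounded up to 6, so 6 affirmative votes are needed; 6 voted in favor. Satisfied.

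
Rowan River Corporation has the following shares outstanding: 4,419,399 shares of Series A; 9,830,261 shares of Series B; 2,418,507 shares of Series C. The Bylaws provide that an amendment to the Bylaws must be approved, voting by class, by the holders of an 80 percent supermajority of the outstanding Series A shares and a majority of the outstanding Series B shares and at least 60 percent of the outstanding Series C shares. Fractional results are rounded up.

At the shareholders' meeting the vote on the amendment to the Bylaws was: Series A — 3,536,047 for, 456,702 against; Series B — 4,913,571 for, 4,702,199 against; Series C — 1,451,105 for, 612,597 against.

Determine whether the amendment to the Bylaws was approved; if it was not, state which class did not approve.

Series A: 4/5 of 4419399 = 3535519.20, rounded up to 3535520; 3,535,520 required, 3,536,047 in favor — approved.
Series B: a majority of 9830261 is 4915131; 4,915,131 required, 4,913,571 in favor — not approved.
Series C: 3/5 of 2418507 = 1451104.20, rounded up to 1451105; 1,451,105 required, 1,451,105 in favor — approved.

Not approved — the Series B shares did not give the required vote.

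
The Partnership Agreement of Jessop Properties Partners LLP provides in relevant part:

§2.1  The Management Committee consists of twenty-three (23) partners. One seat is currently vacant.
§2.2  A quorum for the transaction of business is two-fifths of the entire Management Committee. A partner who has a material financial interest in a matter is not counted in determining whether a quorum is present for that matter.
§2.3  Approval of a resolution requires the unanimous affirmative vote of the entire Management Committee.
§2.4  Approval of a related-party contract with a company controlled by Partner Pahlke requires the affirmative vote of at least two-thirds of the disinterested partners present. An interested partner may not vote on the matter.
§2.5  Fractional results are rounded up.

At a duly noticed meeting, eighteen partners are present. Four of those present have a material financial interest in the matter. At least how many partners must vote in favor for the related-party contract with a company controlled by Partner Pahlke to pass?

The related-party contract with a company controlled by Partner Pahlke requires two-thirds of the disinterested partners present (18 − 4 = 14).
2/3 of 14 = 9.33, rounded up to 10.

10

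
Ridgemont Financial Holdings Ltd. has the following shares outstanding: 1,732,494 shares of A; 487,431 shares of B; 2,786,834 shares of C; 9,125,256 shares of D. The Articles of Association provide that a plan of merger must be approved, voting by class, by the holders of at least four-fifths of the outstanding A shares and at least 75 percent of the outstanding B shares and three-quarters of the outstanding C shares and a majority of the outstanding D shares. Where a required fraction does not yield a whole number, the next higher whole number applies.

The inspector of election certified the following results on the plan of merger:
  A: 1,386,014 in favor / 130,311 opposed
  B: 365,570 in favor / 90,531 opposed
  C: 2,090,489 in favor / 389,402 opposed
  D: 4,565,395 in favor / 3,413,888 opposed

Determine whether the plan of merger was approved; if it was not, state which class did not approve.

A: 4/5 of 1732494 = 1385995.20, rounded up to 1385996; 1,385,996 required, 1,386,014 in favor — approved.
B: 3/4 of 487431 = 365573.25, rounded up to 365574; 365,574 required, 365,570 in favor — not approved.
C: 3/4 of 2786834 = 2090125.50, rounded up to 2090126; 2,090,126 required, 2,090,489 in favor — approved.
D: a majority of 9125256 is 4562629; 4,562,629 required, 4,565,395 in favor — approved.

Not approved — the B shares did not give the required vote.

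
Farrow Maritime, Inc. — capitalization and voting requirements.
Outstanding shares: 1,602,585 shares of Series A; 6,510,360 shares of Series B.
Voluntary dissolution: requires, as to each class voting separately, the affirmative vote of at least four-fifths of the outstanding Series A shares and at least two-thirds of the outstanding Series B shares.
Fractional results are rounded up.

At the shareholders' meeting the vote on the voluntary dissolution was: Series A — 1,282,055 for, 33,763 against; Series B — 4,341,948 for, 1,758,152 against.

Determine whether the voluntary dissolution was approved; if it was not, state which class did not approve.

Series A: 4/5 of 1602585 = 1282068; 1,282,068 required, 1,282,055 in favor — not approved.
Series B: 2/3 of 6510360 = 4340240; 4,340,240 required, 4,341,948 in favor — approved.

Not approved — the Series A shares did not give the required vote.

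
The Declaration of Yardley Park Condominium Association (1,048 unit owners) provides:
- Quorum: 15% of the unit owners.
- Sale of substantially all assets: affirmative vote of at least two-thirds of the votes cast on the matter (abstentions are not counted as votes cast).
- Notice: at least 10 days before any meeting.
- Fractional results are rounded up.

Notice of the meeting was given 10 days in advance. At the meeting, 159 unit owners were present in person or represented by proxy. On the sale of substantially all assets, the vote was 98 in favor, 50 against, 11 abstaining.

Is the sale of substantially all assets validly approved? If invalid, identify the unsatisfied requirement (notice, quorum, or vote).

Notice: 10 days given; 10 required. Satisfied.
Quorum: 15% of 1,048 = 157.20, rounded up to 158; 159 present. Satisfied.
Vote: requires two-thirds of the votes cast (159 − 11 abstaining = 148); 2/3 of 148 = 98.67, rounded up to 99, so 99 needed; 98 in favor. Not satisfied.

Invalid — vote requirement not satisfied.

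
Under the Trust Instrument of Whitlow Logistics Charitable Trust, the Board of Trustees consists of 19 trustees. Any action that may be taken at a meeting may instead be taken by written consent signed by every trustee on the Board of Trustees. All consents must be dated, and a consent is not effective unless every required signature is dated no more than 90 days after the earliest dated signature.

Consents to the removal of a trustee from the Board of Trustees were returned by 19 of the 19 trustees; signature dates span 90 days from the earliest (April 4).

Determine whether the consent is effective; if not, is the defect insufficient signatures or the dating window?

Effective — both the signature and dating-window requirements are satisfied.

Signatures required: the unanimous vote of 19 — unanimous means all 19, so 19 needed; 19 signed. Sufficient.
Dating window: the latest signature is 90 days after the earliest; the limit is 90 days. Within the window.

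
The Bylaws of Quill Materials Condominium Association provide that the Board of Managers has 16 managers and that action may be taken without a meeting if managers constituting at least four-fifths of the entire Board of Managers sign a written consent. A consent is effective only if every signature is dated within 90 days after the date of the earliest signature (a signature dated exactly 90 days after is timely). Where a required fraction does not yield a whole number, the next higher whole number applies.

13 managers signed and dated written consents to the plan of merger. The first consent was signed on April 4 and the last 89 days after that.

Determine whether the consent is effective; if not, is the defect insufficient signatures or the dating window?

Signatures required: at least four-fifths of 16 — 4/5 of 16 = 12.80, rounded up to 13, so 13 needed; 13 signed. Sufficient.
Dating window: the latest signature is 89 days after the earliest; the limit is 90 days. Within the window.

Effective — both the signature and dating-window requirements are satisfied.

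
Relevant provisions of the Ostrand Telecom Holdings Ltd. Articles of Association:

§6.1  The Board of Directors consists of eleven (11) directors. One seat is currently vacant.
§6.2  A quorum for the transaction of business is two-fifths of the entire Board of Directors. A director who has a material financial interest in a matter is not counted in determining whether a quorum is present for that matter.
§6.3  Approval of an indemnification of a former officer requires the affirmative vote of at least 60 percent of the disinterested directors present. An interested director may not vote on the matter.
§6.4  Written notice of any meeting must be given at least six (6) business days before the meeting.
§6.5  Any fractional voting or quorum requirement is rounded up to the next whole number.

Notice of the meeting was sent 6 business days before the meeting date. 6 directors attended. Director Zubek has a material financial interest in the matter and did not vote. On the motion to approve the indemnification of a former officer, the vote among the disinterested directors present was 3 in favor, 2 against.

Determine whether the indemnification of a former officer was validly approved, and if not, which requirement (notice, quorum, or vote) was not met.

Valid — all requirements satisfied.

Notice: 6 business days given; 6 required (6 ≥ 6). Satisfied.
Quorum: 6 present, but the 1 interested director does not count, leaving 5. Quorum is 5. Satisfied.
Vote: the indemnification of a former officer requires three-fifths of the disinterested directors present (6 − 1 = 5). 3/5 of 5 = 3, so 3 affirmative votes are needed; 3 voted in favor. Satisfied.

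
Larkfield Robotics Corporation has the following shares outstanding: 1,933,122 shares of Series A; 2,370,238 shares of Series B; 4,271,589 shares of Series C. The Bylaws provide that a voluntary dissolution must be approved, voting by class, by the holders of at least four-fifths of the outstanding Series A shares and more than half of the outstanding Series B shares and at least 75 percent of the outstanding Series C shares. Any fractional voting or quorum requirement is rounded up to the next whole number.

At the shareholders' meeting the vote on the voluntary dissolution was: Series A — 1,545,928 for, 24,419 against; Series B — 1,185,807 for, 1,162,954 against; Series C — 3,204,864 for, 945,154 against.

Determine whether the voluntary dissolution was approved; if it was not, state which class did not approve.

Series A: 4/5 of 1933122 = 1546497.60, rounded up to 1546498; 1,546,498 required, 1,545,928 in favor — not approved.
Series B: a majority of 2370238 is 1185120; 1,185,120 required, 1,185,807 in favor — approved.
Series C: 3/4 of 4271589 = 3203691.75, rounded up to 3203692; 3,203,692 required, 3,204,864 in favor — approved.

Not approved — the Series A shares did not give the required vote.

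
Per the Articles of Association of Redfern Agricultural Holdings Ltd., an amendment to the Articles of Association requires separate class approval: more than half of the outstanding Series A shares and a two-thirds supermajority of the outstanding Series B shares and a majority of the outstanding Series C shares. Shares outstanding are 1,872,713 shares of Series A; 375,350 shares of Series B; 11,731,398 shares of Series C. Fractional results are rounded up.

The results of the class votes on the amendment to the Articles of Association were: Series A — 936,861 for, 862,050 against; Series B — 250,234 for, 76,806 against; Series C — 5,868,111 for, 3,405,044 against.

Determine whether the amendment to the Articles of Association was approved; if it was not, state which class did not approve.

Approved — every class gave the required vote.

Series A: a majority of 1872713 is 936357; 936,357 required, 936,861 in favor — approved.
Series B: 2/3 of 375350 = 250233.33, rounded up to 250234; 250,234 required, 250,234 in favor — approved.
Series C: a majority of 11731398 is 5865700; 5,865,700 required, 5,868,111 in favor — approved.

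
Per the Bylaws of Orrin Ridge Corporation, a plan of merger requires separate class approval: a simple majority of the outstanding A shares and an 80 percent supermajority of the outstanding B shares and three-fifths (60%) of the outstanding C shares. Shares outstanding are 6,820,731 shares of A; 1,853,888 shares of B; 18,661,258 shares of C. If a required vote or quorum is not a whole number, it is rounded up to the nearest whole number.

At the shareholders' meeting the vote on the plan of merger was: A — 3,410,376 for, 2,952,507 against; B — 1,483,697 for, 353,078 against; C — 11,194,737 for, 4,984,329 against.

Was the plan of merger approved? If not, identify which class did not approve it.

A: a majority of 6820731 is 3410366; 3,410,366 required, 3,410,376 in favor — approved.
B: 4/5 of 1853888 = 1483110.40, rounded up to 1483111; 1,483,111 required, 1,483,697 in favor — approved.
C: 3/5 of 18661258 = 11196754.80, rounded up to 11196755; 11,196,755 required, 11,194,737 in favor — not approved.

Not approved — the C shares did not give the required vote.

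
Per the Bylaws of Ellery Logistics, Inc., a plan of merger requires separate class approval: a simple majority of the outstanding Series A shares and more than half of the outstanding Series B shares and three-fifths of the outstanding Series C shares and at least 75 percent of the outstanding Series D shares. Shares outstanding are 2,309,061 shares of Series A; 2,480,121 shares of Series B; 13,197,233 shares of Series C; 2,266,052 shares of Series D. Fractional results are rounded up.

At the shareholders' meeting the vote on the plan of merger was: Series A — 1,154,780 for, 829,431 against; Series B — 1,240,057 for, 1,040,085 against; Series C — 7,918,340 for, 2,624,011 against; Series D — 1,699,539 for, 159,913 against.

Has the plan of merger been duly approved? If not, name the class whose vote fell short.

Not approved — the Series B shares did not give the required vote.

Series A: a majority of 2309061 is 1154531; 1,154,531 required, 1,154,780 in favor — approved.
Series B: a majority of 2480121 is 1240061; 1,240,061 required, 1,240,057 in favor — not approved.
Series C: 3/5 of 13197233 = 7918339.80, rounded up to 7918340; 7,918,340 required, 7,918,340 in favor — approved.
Series D: 3/4 of 2266052 = 1699539; 1,699,539 required, 1,699,539 in favor — approved.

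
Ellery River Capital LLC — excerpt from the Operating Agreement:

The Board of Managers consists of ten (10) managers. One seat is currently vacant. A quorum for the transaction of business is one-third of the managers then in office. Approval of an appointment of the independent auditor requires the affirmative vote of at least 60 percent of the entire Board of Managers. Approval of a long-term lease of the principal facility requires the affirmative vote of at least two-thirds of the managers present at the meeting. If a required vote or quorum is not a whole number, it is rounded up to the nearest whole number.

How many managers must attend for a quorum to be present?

3

1/3 of 9 = 3.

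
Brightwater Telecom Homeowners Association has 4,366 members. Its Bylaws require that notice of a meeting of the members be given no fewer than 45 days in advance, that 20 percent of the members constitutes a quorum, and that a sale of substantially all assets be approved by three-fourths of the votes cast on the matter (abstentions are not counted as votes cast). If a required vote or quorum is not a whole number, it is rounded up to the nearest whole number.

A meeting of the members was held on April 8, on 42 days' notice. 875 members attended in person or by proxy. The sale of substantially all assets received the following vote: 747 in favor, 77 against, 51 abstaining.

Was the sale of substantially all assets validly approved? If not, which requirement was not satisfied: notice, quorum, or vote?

Notice: 42 days given; 45 required. Not satisfied.
Quorum: 20% of 4,366 = 873.20, rounded up to 874; 875 present. Satisfied.
Vote: requires three-fourths of the votes cast (875 − 51 abstaining = 824); 3/4 of 824 = 618, so 618 needed; 747 in favor. Satisfied.

Invalid — notice requirement not satisfied.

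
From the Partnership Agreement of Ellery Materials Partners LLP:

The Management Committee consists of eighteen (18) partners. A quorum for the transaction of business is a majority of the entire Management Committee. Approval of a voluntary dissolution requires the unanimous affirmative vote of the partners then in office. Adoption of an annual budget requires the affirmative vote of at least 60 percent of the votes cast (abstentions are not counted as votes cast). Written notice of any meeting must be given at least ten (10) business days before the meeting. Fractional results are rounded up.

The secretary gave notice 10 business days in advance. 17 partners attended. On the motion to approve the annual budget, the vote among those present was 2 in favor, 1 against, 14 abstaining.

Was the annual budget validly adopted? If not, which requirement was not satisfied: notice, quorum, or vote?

Valid — all requirements satisfied.

Notice: 10 business days given; 10 required (10 ≥ 10). Satisfied.
Quorum: 17 present; quorum is 10. Satisfied.
Vote: the annual budget requires three-fifths of the votes cast (17 present − 14 abstaining = 3). 3/5 of 3 = 1.80, rounded up to 2, so 2 affirmative votes are needed; 2 voted in favor. Satisfied.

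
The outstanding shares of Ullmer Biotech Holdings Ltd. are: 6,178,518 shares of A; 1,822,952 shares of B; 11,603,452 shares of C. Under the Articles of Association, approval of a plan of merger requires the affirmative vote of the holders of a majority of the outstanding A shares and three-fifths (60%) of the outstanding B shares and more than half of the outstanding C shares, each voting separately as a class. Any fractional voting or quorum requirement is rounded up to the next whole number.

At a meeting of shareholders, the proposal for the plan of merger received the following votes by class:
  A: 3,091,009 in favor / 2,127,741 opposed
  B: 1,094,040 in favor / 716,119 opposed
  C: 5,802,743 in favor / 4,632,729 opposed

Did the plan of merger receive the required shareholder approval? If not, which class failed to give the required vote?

A: a majority of 6178518 is 3089260; 3,089,260 required, 3,091,009 in favor — approved.
B: 3/5 of 1822952 = 1093771.20, rounded up to 1093772; 1,093,772 required, 1,094,040 in favor — approved.
C: a majority of 11603452 is 5801727; 5,801,727 required, 5,802,743 in favor — approved.

Approved — every class gave the required vote.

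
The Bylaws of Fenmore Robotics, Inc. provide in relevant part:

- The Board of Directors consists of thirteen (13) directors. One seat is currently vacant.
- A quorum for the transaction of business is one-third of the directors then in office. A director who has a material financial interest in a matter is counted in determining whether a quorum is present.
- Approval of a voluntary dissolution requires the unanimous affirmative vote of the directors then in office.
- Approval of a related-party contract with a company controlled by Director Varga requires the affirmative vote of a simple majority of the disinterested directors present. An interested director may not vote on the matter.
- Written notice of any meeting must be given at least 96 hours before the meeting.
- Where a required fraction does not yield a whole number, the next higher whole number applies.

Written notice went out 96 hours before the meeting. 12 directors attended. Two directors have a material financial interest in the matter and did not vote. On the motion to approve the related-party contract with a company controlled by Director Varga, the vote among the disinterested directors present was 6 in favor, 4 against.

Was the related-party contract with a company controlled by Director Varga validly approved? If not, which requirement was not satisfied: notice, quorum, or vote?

Valid — all requirements satisfied.

Notice: 96 hours given; 96 required (96 ≥ 96). Satisfied.
Quorum: 12 present (interested directors count toward quorum); quorum is 4. Satisfied.
Vote: the related-party contract with a company controlled by Director Varga requires a majority of the disinterested directors present (12 − 2 = 10). A majority of 10 is 6, so 6 affirmative votes are needed; 6 voted in favor. Satisfied.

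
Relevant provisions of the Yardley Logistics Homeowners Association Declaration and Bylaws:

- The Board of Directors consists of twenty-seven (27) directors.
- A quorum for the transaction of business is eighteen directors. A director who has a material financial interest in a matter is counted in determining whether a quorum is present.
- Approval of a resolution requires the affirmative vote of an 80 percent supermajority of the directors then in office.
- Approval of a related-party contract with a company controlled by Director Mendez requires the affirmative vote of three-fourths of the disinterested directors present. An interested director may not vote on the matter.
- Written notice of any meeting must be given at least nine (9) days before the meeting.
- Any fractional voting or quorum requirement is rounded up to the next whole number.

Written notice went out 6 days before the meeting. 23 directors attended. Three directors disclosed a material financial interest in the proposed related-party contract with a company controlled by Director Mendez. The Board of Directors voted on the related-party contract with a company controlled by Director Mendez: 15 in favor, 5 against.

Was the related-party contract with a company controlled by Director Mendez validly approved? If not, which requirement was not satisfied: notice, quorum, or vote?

Invalid — notice requirement not satisfied.

Notice: 6 days given; 9 required (6 < 9). Not satisfied.
Quorum: 23 present (interested directors count toward quorum); quorum is 18. Satisfied.
Vote: the related-party contract with a company controlled by Director Mendez requires three-fourths of the disinterested directors present (23 − 3 = 20). 3/4 of 20 = 15, so 15 affirmative votes are needed; 15 voted in favor. Satisfied.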